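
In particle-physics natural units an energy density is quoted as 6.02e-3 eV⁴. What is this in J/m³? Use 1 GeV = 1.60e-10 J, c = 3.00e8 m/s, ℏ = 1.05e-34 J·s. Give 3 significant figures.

0.126 J/m³

[E]/[L]³ = [E]⁴/(ℏc)³; restore (ℏc)⁻³.
1 GeV⁴ → 1/(ℏc)³ × (1 GeV in J)⁴ = 2.10e37 J/m³.
Convert the energy scale: 6.02e-3 eV⁴ = 6.02e-39 GeV⁴.
Result: 6.02e-39 × 2.10e37 = 0.126 J/m³.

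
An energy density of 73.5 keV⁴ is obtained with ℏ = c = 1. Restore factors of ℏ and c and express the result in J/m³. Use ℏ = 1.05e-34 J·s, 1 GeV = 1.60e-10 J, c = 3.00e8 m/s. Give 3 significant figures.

1.54e15 J/m³

[E]/[L]³ = [E]⁴/(ℏc)³; restore (ℏc)⁻³.
1 GeV⁴ → 1/(ℏc)³ × (1 GeV in J)⁴ = 2.10e37 J/m³.
Convert the energy scale: 73.5 keV⁴ = 7.35e-23 GeV⁴.
Result: 7.35e-23 × 2.10e37 = 1.54e15 J/m³.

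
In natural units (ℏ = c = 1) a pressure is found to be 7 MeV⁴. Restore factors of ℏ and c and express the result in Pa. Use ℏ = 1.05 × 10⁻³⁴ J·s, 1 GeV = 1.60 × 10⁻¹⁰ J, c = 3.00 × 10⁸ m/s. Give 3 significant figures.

1.47 × 10²⁶ Pa

Pressure is [E]/[L]³ = [E]⁴/(ℏc)³.
1 GeV⁴ → 1/(ℏc)³ × (1 GeV in J)⁴ = 2.10 × 10³⁷ Pa.
Convert the energy scale: 7 MeV⁴ = 7.00 × 10⁻¹² GeV⁴.
Result: 7.00 × 10⁻¹² × 2.10 × 10³⁷ = 1.47 × 10²⁶ Pa.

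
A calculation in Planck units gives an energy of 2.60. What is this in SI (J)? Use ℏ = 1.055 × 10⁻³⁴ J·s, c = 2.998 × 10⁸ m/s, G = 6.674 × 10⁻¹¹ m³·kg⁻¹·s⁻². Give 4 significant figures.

One Planck energy: E_P = √(ℏc⁵/G) = 1.957 × 10⁹ J.
2.60 × 1.957 × 10⁹ J = 5.087 × 10⁹ J

5.087 × 10⁹ J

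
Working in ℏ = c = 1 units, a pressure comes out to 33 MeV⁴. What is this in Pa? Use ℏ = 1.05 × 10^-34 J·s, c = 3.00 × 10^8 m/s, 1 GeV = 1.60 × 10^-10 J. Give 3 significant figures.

6.92 × 10^26 Pa

Pressure is [E]/[L]³ = [E]⁴/(ℏc)³.
1 GeV⁴ → 1/(ℏc)³ × (1 GeV in J)⁴ = 2.10 × 10^37 Pa.
Convert the energy scale: 33 MeV⁴ = 3.30 × 10^-11 GeV⁴.
Result: 3.30 × 10^-11 × 2.10 × 10^37 = 6.92 × 10^26 Pa.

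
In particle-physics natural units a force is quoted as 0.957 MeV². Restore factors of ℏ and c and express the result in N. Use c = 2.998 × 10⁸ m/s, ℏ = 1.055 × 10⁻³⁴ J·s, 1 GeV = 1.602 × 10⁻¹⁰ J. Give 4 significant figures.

0.7765 N

Force is [E]/[L] = [E]²/(ℏc); restore (ℏc)⁻¹.
1 GeV² → 1/(ℏc) × (1 GeV in J)² = 8.114 × 10⁵ N.
Convert the energy scale: 0.957 MeV² = 9.57 × 10⁻⁷ GeV².
Result: 9.57 × 10⁻⁷ × 8.114 × 10⁵ = 0.7765 N.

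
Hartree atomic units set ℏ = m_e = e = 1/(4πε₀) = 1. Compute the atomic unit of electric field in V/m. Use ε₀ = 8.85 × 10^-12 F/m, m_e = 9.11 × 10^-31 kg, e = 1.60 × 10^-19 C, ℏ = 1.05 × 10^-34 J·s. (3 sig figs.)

Dimensional analysis gives E_au = E_h/(e a₀) = m_e²e⁵/((4πε₀)³ℏ⁴).
E_h = 4.38 × 10^-18 J
a₀ = 5.26 × 10^-11 m
E_h/(e·a₀) = 5.20 × 10^11 V/m

5.20 × 10^11 V/m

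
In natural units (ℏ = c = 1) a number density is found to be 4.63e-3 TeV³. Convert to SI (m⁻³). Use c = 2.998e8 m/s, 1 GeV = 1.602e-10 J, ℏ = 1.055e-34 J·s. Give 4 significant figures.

6.016e53 m⁻³

Number density is [L]⁻³ = [E]³/(ℏc)³.
1 GeV³ → 1/(ℏc)³ × (1 GeV in J)³ = 1.299e47 m⁻³.
Convert the energy scale: 4.63e-3 TeV³ = 4.63e6 GeV³.
Result: 4.63e6 × 1.299e47 = 6.016e53 m⁻³.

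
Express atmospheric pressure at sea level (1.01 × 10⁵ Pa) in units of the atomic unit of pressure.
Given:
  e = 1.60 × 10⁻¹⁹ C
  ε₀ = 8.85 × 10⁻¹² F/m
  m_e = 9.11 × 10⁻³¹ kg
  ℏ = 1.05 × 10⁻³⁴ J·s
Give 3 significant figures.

atomic unit of pressure: P_au = E_h/a₀³ = m_e⁴e¹⁰/((4πε₀)⁵ℏ⁸) = 3.01 × 10¹³ Pa.
1.01 × 10⁵ / 3.01 × 10¹³ = 3.35 × 10⁻⁹

3.35 × 10⁻⁹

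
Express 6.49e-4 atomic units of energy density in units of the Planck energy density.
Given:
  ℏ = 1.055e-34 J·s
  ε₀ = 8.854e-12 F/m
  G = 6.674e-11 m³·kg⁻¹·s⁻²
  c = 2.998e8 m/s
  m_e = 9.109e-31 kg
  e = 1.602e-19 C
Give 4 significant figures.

atomic unit of energy density: u_au = E_h/a₀³ = m_e⁴e¹⁰/((4πε₀)⁵ℏ⁸) = 2.929e13 J/m³
Planck energy density: u_P = c⁷/(ℏG²) = 4.632e113 J/m³
6.49e-4 × 2.929e13 / 4.632e113 = 4.104e-104

4.104e-104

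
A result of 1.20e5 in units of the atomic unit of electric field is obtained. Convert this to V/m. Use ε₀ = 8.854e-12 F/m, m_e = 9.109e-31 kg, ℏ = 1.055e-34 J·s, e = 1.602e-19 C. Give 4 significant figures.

One atomic unit of electric field: E_au = E_h/(e a₀) = m_e²e⁵/((4πε₀)³ℏ⁴) = 5.131e11 V/m.
1.20e5 × 5.131e11 V/m = 6.157e16 V/m

6.157e16 V/m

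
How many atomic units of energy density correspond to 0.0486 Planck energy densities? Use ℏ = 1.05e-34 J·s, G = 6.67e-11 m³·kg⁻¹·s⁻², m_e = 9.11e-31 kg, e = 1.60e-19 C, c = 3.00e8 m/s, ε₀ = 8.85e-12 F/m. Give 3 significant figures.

7.55e98

Planck energy density: u_P = c⁷/(ℏG²) = 4.68e113 J/m³
atomic unit of energy density: u_au = E_h/a₀³ = m_e⁴e¹⁰/((4πε₀)⁵ℏ⁸) = 3.01e13 J/m³
0.0486 × 4.68e113 / 3.01e13 = 7.55e98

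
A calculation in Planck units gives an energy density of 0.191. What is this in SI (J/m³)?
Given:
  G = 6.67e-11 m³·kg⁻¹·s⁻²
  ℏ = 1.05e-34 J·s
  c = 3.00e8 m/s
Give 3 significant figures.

One Planck energy density: u_P = c⁷/(ℏG²) = 4.68e113 J/m³.
0.191 × 4.68e113 J/m³ = 8.94e112 J/m³

8.94e112 J/m³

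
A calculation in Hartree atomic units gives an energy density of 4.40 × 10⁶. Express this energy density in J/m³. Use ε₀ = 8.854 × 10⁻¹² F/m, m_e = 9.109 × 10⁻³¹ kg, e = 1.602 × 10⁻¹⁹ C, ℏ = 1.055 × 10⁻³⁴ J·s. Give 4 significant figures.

One atomic unit of energy density: u_au = E_h/a₀³ = m_e⁴e¹⁰/((4πε₀)⁵ℏ⁸) = 2.929 × 10¹³ J/m³.
4.40 × 10⁶ × 2.929 × 10¹³ J/m³ = 1.289 × 10²⁰ J/m³

1.289 × 10²⁰ J/m³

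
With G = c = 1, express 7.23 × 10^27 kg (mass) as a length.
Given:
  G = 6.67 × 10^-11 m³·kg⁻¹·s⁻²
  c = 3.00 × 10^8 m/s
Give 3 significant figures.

In G = c = 1 units mass has dimensions of length; the conversion factor is G/c².
7.23 × 10^27 kg × (G/c²) = 5.36 m

5.36 m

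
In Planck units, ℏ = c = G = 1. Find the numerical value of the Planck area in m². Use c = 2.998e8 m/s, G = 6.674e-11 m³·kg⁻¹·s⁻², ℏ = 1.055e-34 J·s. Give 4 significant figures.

From ℏ = c = G = 1 the area scale is A_P = ℏG/c³.
  = 7.041e-45 / 2.695e25
  = 2.613e-70 m²

2.613e-70 m²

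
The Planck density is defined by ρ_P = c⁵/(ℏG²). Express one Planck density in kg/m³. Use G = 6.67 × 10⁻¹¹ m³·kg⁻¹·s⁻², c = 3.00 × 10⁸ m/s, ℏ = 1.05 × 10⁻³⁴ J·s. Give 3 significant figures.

ρ_P = c⁵/(ℏG²)
  = 2.43 × 10⁴² / 4.67 × 10⁻⁵⁵
  = 5.20 × 10⁹⁶ kg/m³

5.20 × 10⁹⁶ kg/m³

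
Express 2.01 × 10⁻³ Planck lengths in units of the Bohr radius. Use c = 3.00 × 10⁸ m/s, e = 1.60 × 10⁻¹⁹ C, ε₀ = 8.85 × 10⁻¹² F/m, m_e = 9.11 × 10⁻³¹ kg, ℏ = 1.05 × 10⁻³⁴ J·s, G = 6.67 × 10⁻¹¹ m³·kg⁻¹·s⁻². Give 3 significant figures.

6.16 × 10⁻²⁸

Planck length: ℓ_P = √(ℏG/c³) = 1.61 × 10⁻³⁵ m
Bohr radius: a₀ = 4πε₀ℏ²/(m_e e²) = 5.26 × 10⁻¹¹ m
2.01 × 10⁻³ × 1.61 × 10⁻³⁵ / 5.26 × 10⁻¹¹ = 6.16 × 10⁻²⁸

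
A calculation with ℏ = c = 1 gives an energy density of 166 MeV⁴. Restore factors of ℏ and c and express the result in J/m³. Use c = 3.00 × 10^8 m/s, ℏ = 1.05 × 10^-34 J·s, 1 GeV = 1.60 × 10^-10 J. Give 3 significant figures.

3.48 × 10^27 J/m³

[E]/[L]³ = [E]⁴/(ℏc)³; restore (ℏc)⁻³.
1 GeV⁴ → 1/(ℏc)³ × (1 GeV in J)⁴ = 2.10 × 10^37 J/m³.
Convert the energy scale: 166 MeV⁴ = 1.66 × 10^-10 GeV⁴.
Result: 1.66 × 10^-10 × 2.10 × 10^37 = 3.48 × 10^27 J/m³.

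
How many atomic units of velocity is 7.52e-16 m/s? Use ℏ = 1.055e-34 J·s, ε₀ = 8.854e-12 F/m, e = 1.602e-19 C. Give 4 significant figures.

atomic unit of velocity: v_au = e²/(4πε₀ℏ) = 2.186e6 m/s.
7.52e-16 / 2.186e6 = 3.439e-22

3.439e-22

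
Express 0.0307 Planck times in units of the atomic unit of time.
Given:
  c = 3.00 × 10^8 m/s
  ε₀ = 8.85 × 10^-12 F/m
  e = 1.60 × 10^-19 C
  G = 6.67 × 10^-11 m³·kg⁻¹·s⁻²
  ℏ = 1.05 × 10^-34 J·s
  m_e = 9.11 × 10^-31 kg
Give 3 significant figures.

6.87 × 10^-29

Planck time: t_P = √(ℏG/c⁵) = 5.37 × 10^-44 s
atomic unit of time: τ_au = (4πε₀)²ℏ³/(m_e e⁴) = 2.40 × 10^-17 s
0.0307 × 5.37 × 10^-44 / 2.40 × 10^-17 = 6.87 × 10^-29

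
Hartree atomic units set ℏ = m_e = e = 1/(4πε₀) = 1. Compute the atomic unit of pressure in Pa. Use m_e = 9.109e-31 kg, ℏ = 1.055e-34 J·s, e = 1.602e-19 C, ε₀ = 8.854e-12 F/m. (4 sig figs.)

2.929e13 Pa

The unique combination of the constants set to 1 with dimensions of pressure is P_au = E_h/a₀³ = m_e⁴e¹⁰/((4πε₀)⁵ℏ⁸).
E_h = 4.354e-18 J
a₀ = 5.297e-11 m
E_h/a₀³ = 2.929e13 Pa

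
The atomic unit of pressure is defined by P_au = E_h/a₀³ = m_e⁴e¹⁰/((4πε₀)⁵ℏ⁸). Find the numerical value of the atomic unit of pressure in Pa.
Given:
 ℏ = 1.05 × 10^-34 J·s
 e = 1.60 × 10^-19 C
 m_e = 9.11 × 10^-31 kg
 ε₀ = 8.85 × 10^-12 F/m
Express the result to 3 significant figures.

P_au = E_h/a₀³ = m_e⁴e¹⁰/((4πε₀)⁵ℏ⁸)
E_h = 4.38 × 10^-18 J
a₀ = 5.26 × 10^-11 m
E_h/a₀³ = 3.01 × 10^13 Pa

3.01 × 10^13 Pa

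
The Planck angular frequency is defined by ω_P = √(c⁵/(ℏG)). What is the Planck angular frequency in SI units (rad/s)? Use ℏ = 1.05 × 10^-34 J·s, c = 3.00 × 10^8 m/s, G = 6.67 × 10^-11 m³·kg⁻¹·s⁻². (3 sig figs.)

1.86 × 10^43 rad/s

ω_P = √(c⁵/(ℏG))
  = √(3.47 × 10^86)
  = 1.86 × 10^43 rad/s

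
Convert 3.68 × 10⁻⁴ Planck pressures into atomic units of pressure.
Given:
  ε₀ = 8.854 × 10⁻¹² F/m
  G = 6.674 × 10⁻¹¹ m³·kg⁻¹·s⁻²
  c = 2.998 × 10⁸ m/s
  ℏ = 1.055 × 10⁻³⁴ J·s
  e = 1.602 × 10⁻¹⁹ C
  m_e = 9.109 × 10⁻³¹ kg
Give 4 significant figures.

Planck pressure: p_P = c⁷/(ℏG²) = 4.632 × 10¹¹³ Pa
atomic unit of pressure: P_au = E_h/a₀³ = m_e⁴e¹⁰/((4πε₀)⁵ℏ⁸) = 2.929 × 10¹³ Pa
3.68 × 10⁻⁴ × 4.632 × 10¹¹³ / 2.929 × 10¹³ = 5.820 × 10⁹⁶

5.820 × 10⁹⁶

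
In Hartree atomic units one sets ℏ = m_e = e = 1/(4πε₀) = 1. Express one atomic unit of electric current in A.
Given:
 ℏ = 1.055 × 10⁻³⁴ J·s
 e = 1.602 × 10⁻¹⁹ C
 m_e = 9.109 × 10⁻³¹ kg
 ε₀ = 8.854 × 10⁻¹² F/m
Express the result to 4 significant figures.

6.612 × 10⁻³ A

I_au = e E_h/ℏ = m_e e⁵/((4πε₀)²ℏ³)
E_h = 4.354 × 10⁻¹⁸ J
e·E_h/ℏ = 6.612 × 10⁻³ A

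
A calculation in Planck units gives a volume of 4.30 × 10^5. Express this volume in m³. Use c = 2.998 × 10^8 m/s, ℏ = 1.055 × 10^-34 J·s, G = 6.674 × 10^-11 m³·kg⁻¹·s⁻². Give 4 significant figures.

1.816 × 10^-99 m³

One Planck volume: V_P = (ℏG/c³)^(3/2) = 4.224 × 10^-105 m³.
4.30 × 10^5 × 4.224 × 10^-105 m³ = 1.816 × 10^-99 m³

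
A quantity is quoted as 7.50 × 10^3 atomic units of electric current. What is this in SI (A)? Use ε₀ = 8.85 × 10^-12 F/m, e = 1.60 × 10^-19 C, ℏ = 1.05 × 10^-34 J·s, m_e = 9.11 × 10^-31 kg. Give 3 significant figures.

One atomic unit of electric current: I_au = e E_h/ℏ = m_e e⁵/((4πε₀)²ℏ³) = 6.67 × 10^-3 A.
7.50 × 10^3 × 6.67 × 10^-3 A = 50 A

50 A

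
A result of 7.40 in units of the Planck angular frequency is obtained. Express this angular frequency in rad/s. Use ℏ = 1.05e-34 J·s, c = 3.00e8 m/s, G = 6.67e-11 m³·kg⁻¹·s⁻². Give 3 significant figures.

1.38e44 rad/s

One Planck angular frequency: ω_P = √(c⁵/(ℏG)) = 1.86e43 rad/s.
7.40 × 1.86e43 rad/s = 1.38e44 rad/s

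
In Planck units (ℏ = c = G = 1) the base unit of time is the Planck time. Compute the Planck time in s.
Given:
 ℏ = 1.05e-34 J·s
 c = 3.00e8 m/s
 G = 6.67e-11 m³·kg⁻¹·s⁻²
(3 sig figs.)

5.37e-44 s

t_P = √(ℏG/c⁵)
  = √(2.88e-87)
  = 5.37e-44 s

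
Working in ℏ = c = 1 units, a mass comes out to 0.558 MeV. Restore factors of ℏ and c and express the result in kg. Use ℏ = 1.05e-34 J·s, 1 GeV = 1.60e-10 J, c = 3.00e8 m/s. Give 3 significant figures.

9.92e-31 kg

Mass is [E]/c²; divide by c².
1 GeV → 1/c² × (1 GeV in J) = 1.78e-27 kg.
Convert the energy scale: 0.558 MeV = 5.58e-4 GeV.
Result: 5.58e-4 × 1.78e-27 = 9.92e-31 kg.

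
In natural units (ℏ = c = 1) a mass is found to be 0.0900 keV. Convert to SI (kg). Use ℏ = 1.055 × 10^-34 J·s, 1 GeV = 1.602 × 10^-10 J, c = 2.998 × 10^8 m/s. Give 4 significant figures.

Mass is [E]/c²; divide by c².
1 GeV → 1/c² × (1 GeV in J) = 1.782 × 10^-27 kg.
Convert the energy scale: 0.0900 keV = 9.00 × 10^-8 GeV.
Result: 9.00 × 10^-8 × 1.782 × 10^-27 = 1.604 × 10^-34 kg.

1.604 × 10^-34 kg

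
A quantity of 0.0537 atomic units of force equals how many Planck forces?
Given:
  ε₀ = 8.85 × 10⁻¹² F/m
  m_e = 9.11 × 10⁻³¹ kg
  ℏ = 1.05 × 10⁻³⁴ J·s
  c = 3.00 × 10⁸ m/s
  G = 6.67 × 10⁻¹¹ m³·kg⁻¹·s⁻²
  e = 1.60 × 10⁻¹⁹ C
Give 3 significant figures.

atomic unit of force: F_au = E_h/a₀ = m_e²e⁶/((4πε₀)³ℏ⁴) = 8.33 × 10⁻⁸ N
Planck force: F_P = c⁴/G = 1.21 × 10⁴⁴ N
0.0537 × 8.33 × 10⁻⁸ / 1.21 × 10⁴⁴ = 3.68 × 10⁻⁵³

3.68 × 10⁻⁵³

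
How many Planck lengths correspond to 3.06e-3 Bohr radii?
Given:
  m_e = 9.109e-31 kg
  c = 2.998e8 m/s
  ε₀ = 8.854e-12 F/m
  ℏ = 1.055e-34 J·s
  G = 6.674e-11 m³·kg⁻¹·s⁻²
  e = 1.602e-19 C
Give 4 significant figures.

1.003e22

Bohr radius: a₀ = 4πε₀ℏ²/(m_e e²) = 5.297e-11 m
Planck length: ℓ_P = √(ℏG/c³) = 1.616e-35 m
3.06e-3 × 5.297e-11 / 1.616e-35 = 1.003e22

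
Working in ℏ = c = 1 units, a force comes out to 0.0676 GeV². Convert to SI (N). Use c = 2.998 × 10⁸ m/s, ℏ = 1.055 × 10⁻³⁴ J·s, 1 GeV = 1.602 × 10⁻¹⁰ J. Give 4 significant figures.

5.485 × 10⁴ N

Force is [E]/[L] = [E]²/(ℏc); restore (ℏc)⁻¹.
1 GeV² → 1/(ℏc) × (1 GeV in J)² = 8.114 × 10⁵ N.
Result: 0.0676 × 8.114 × 10⁵ = 5.485 × 10⁴ N.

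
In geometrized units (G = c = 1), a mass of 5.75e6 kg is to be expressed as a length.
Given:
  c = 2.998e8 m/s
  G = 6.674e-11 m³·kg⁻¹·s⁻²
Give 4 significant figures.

4.270e-21 m

In G = c = 1 units mass has dimensions of length; the conversion factor is G/c².
5.75e6 kg × (G/c²) = 4.270e-21 m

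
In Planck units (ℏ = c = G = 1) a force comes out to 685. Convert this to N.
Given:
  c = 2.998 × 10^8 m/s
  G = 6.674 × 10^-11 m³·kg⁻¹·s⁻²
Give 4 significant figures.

One Planck force: F_P = c⁴/G = 1.210 × 10^44 N.
685 × 1.210 × 10^44 N = 8.291 × 10^46 N

8.291 × 10^46 N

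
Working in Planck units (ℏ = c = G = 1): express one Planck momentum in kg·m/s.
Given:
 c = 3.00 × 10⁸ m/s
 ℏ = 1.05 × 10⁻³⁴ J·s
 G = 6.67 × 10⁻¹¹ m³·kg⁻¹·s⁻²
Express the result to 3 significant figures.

The unique combination of the constants set to 1 with dimensions of momentum is p_P = √(ℏc³/G).
  = √(42.5)
  = 6.52 kg·m/s

6.52 kg·m/s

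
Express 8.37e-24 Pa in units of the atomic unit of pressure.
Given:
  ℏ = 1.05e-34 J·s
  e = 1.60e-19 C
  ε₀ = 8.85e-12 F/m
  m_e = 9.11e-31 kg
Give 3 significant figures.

atomic unit of pressure: P_au = E_h/a₀³ = m_e⁴e¹⁰/((4πε₀)⁵ℏ⁸) = 3.01e13 Pa.
8.37e-24 / 3.01e13 = 2.78e-37

2.78e-37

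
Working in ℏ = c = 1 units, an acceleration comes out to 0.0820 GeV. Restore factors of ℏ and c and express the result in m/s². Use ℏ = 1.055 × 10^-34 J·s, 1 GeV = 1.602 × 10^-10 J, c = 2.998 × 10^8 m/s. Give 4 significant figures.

Acceleration is [L]/[T]² = c·[E]/ℏ.
1 GeV → c/ℏ × (1 GeV in J) = 4.552 × 10^32 m/s².
Result: 0.0820 × 4.552 × 10^32 = 3.733 × 10^31 m/s².

3.733 × 10^31 m/s²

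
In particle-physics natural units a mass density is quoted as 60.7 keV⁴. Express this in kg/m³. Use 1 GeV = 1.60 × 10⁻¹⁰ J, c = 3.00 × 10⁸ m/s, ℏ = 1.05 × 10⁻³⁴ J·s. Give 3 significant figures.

0.0141 kg/m³

Mass density is [E]/(c²[L]³) = [E]⁴/(ℏ³c⁵).
1 GeV⁴ → 1/(ℏ³c⁵) × (1 GeV in J)⁴ = 2.33 × 10²⁰ kg/m³.
Convert the energy scale: 60.7 keV⁴ = 6.07 × 10⁻²³ GeV⁴.
Result: 6.07 × 10⁻²³ × 2.33 × 10²⁰ = 0.0141 kg/m³.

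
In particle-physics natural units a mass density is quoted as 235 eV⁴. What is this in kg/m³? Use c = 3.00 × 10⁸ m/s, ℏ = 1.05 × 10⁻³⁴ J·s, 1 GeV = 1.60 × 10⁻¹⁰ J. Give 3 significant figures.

5.47 × 10⁻¹⁴ kg/m³

Mass density is [E]/(c²[L]³) = [E]⁴/(ℏ³c⁵).
1 GeV⁴ → 1/(ℏ³c⁵) × (1 GeV in J)⁴ = 2.33 × 10²⁰ kg/m³.
Convert the energy scale: 235 eV⁴ = 2.35 × 10⁻³⁴ GeV⁴.
Result: 2.35 × 10⁻³⁴ × 2.33 × 10²⁰ = 5.47 × 10⁻¹⁴ kg/m³.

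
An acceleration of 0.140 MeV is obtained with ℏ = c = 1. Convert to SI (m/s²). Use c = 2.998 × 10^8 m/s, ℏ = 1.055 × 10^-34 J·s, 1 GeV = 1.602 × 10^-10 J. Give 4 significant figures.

6.373 × 10^28 m/s²

Acceleration is [L]/[T]² = c·[E]/ℏ.
1 GeV → c/ℏ × (1 GeV in J) = 4.552 × 10^32 m/s².
Convert the energy scale: 0.140 MeV = 1.40 × 10^-4 GeV.
Result: 1.40 × 10^-4 × 4.552 × 10^32 = 6.373 × 10^28 m/s².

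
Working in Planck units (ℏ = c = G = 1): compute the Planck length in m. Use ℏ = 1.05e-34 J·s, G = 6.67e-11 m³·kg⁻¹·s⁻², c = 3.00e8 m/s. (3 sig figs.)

The unique combination of the constants set to 1 with dimensions of length is ℓ_P = √(ℏG/c³).
  = √(2.59e-70)
  = 1.61e-35 m

1.61e-35 m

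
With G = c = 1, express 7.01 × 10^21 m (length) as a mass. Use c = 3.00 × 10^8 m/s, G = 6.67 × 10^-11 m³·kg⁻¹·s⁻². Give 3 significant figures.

Length → mass via c²/G.
7.01 × 10^21 m × (c²/G) = 9.46 × 10^48 kg

9.46 × 10^48 kg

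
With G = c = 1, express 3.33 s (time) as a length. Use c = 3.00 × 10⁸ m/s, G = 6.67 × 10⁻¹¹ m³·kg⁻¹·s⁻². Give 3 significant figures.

Time → length via c.
3.33 s × (c) = 9.99 × 10⁸ m

9.99 × 10⁸ m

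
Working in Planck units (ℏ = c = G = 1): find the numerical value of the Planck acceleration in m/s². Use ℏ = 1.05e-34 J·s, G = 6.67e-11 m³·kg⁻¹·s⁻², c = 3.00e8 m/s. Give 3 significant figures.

The unique combination of the constants set to 1 with dimensions of acceleration is a_P = √(c⁷/(ℏG)).
  = √(3.12e103)
  = 5.59e51 m/s²

5.59e51 m/s²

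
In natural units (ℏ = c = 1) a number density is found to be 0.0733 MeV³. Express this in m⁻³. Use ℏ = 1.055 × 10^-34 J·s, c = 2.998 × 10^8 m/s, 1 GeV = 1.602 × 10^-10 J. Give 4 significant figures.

Number density is [L]⁻³ = [E]³/(ℏc)³.
1 GeV³ → 1/(ℏc)³ × (1 GeV in J)³ = 1.299 × 10^47 m⁻³.
Convert the energy scale: 0.0733 MeV³ = 7.33 × 10^-11 GeV³.
Result: 7.33 × 10^-11 × 1.299 × 10^47 = 9.524 × 10^36 m⁻³.

9.524 × 10^36 m⁻³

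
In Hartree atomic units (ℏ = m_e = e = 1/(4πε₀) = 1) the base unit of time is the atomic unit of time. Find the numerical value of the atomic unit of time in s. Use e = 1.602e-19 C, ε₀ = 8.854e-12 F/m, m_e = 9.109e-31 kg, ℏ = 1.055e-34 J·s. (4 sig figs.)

τ_au = (4πε₀)²ℏ³/(m_e e⁴)
E_h = 4.354e-18 J
ℏ/E_h = 2.423e-17 s

2.423e-17 s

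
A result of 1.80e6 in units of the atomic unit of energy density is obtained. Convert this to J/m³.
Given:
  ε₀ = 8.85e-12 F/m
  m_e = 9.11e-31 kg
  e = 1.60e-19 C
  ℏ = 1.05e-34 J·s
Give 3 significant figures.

5.42e19 J/m³

One atomic unit of energy density: u_au = E_h/a₀³ = m_e⁴e¹⁰/((4πε₀)⁵ℏ⁸) = 3.01e13 J/m³.
1.80e6 × 3.01e13 J/m³ = 5.42e19 J/m³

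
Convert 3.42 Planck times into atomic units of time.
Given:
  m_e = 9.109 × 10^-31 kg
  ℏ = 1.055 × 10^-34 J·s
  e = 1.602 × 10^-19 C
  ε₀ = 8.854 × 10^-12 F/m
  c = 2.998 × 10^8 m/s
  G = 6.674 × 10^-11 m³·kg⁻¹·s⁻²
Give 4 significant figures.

7.611 × 10^-27

Planck time: t_P = √(ℏG/c⁵) = 5.392 × 10^-44 s
atomic unit of time: τ_au = (4πε₀)²ℏ³/(m_e e⁴) = 2.423 × 10^-17 s
3.42 × 5.392 × 10^-44 / 2.423 × 10^-17 = 7.611 × 10^-27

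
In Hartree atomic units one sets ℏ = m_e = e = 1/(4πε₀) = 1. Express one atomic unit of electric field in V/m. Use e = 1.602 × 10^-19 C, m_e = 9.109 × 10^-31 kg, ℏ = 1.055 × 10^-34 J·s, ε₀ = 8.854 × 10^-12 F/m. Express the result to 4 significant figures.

E_au = E_h/(e a₀) = m_e²e⁵/((4πε₀)³ℏ⁴)
E_h = 4.354 × 10^-18 J
a₀ = 5.297 × 10^-11 m
E_h/(e·a₀) = 5.131 × 10^11 V/m

5.131 × 10^11 V/m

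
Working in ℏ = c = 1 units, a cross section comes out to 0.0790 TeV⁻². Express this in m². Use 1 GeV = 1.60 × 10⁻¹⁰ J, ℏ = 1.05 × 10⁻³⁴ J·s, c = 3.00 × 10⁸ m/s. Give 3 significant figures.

Area is [L]² = [E]⁻²·(ℏc)²; restore (ℏc)².
1 GeV⁻² → (ℏc)² × (1 GeV in J)⁻² = 3.88 × 10⁻³² m².
Convert the energy scale: 0.0790 TeV⁻² = 7.90 × 10⁻⁸ GeV⁻².
Result: 7.90 × 10⁻⁸ × 3.88 × 10⁻³² = 3.06 × 10⁻³⁹ m².

3.06 × 10⁻³⁹ m²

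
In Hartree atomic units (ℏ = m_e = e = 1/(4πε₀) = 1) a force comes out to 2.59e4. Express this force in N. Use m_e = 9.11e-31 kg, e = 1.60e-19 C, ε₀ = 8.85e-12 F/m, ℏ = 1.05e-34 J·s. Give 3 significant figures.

2.16e-3 N

One atomic unit of force: F_au = E_h/a₀ = m_e²e⁶/((4πε₀)³ℏ⁴) = 8.33e-8 N.
2.59e4 × 8.33e-8 N = 2.16e-3 N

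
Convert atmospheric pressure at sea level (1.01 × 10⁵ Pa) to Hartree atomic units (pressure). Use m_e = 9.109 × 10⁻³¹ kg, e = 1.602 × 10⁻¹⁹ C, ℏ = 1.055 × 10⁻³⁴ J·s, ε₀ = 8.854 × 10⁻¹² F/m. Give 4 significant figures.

3.448 × 10⁻⁹

atomic unit of pressure: P_au = E_h/a₀³ = m_e⁴e¹⁰/((4πε₀)⁵ℏ⁸) = 2.929 × 10¹³ Pa.
1.01 × 10⁵ / 2.929 × 10¹³ = 3.448 × 10⁻⁹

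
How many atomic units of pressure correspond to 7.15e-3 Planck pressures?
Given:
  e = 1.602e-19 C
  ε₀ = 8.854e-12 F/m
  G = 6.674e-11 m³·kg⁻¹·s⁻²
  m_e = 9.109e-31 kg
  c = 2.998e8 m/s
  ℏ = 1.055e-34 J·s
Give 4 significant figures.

Planck pressure: p_P = c⁷/(ℏG²) = 4.632e113 Pa
atomic unit of pressure: P_au = E_h/a₀³ = m_e⁴e¹⁰/((4πε₀)⁵ℏ⁸) = 2.929e13 Pa
7.15e-3 × 4.632e113 / 2.929e13 = 1.131e98

1.131e98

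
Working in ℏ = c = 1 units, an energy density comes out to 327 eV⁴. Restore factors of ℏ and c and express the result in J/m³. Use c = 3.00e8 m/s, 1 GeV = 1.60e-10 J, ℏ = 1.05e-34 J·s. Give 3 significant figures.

[E]/[L]³ = [E]⁴/(ℏc)³; restore (ℏc)⁻³.
1 GeV⁴ → 1/(ℏc)³ × (1 GeV in J)⁴ = 2.10e37 J/m³.
Convert the energy scale: 327 eV⁴ = 3.27e-34 GeV⁴.
Result: 3.27e-34 × 2.10e37 = 6.86e3 J/m³.

6.86e3 J/m³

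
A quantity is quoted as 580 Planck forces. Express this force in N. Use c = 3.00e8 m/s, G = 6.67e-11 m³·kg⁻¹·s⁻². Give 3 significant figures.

One Planck force: F_P = c⁴/G = 1.21e44 N.
580 × 1.21e44 N = 7.04e46 N

7.04e46 N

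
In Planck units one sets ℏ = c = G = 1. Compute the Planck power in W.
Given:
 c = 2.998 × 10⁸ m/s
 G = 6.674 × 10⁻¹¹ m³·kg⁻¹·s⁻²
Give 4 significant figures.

P_P = c⁵/G
  = 2.422 × 10⁴² / 6.674 × 10⁻¹¹
  = 3.629 × 10⁵² W

3.629 × 10⁵² W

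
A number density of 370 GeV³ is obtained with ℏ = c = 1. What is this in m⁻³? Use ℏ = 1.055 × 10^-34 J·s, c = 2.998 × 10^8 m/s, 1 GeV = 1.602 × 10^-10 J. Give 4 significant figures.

Number density is [L]⁻³ = [E]³/(ℏc)³.
1 GeV³ → 1/(ℏc)³ × (1 GeV in J)³ = 1.299 × 10^47 m⁻³.
Result: 370 × 1.299 × 10^47 = 4.808 × 10^49 m⁻³.

4.808 × 10^49 m⁻³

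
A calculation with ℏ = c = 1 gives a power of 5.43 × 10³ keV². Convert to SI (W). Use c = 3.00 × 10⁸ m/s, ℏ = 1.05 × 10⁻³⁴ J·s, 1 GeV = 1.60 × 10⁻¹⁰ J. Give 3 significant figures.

Power is [E]/[T] = [E]²/ℏ.
1 GeV² → 1/ℏ × (1 GeV in J)² = 2.44 × 10¹⁴ W.
Convert the energy scale: 5.43 × 10³ keV² = 5.43 × 10⁻⁹ GeV².
Result: 5.43 × 10⁻⁹ × 2.44 × 10¹⁴ = 1.32 × 10⁶ W.

1.32 × 10⁶ W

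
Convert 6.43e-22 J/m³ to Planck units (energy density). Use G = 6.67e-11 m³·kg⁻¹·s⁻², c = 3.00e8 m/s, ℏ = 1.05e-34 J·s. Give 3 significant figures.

1.37e-135

Planck energy density: u_P = c⁷/(ℏG²) = 4.68e113 J/m³.
6.43e-22 / 4.68e113 = 1.37e-135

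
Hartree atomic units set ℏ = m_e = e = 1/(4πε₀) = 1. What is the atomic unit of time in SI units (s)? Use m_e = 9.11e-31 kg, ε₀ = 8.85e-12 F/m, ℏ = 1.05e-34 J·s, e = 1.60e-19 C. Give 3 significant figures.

2.40e-17 s

From ℏ = m_e = e = 1/(4πε₀) = 1 the time scale is τ_au = (4πε₀)²ℏ³/(m_e e⁴).
E_h = 4.38e-18 J
ℏ/E_h = 2.40e-17 s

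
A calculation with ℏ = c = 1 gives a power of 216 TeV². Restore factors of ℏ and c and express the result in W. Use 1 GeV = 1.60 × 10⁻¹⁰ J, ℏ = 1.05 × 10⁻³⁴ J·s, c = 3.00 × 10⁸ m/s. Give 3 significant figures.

Power is [E]/[T] = [E]²/ℏ.
1 GeV² → 1/ℏ × (1 GeV in J)² = 2.44 × 10¹⁴ W.
Convert the energy scale: 216 TeV² = 2.16 × 10⁸ GeV².
Result: 2.16 × 10⁸ × 2.44 × 10¹⁴ = 5.27 × 10²² W.

5.27 × 10²² W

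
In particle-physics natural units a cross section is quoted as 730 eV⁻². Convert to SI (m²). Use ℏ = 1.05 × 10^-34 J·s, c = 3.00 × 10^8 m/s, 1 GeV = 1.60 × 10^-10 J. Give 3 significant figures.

Area is [L]² = [E]⁻²·(ℏc)²; restore (ℏc)².
1 GeV⁻² → (ℏc)² × (1 GeV in J)⁻² = 3.88 × 10^-32 m².
Convert the energy scale: 730 eV⁻² = 7.30 × 10^20 GeV⁻².
Result: 7.30 × 10^20 × 3.88 × 10^-32 = 2.83 × 10^-11 m².

2.83 × 10^-11 m²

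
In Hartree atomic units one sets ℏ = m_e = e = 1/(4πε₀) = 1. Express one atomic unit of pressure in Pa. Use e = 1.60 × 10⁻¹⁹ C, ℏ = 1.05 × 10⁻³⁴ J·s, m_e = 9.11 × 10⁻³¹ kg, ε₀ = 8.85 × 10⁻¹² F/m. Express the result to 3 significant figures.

P_au = E_h/a₀³ = m_e⁴e¹⁰/((4πε₀)⁵ℏ⁸)
E_h = 4.38 × 10⁻¹⁸ J
a₀ = 5.26 × 10⁻¹¹ m
E_h/a₀³ = 3.01 × 10¹³ Pa

3.01 × 10¹³ Pa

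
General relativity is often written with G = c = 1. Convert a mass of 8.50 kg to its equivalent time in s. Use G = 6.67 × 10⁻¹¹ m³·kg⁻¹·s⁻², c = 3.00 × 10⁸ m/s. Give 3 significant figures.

Mass → time via G/c³.
8.50 kg × (G/c³) = 2.10 × 10⁻³⁵ s

2.10 × 10⁻³⁵ s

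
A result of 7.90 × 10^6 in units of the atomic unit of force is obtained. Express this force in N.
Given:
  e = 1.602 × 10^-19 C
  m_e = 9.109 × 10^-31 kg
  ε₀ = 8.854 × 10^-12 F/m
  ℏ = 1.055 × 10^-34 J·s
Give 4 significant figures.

0.6494 N

One atomic unit of force: F_au = E_h/a₀ = m_e²e⁶/((4πε₀)³ℏ⁴) = 8.220 × 10^-8 N.
7.90 × 10^6 × 8.220 × 10^-8 N = 0.6494 N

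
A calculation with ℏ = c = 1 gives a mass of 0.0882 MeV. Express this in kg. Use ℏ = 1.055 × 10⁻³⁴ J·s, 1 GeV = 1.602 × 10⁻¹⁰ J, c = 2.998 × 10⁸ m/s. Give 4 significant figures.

1.572 × 10⁻³¹ kg

Mass is [E]/c²; divide by c².
1 GeV → 1/c² × (1 GeV in J) = 1.782 × 10⁻²⁷ kg.
Convert the energy scale: 0.0882 MeV = 8.82 × 10⁻⁵ GeV.
Result: 8.82 × 10⁻⁵ × 1.782 × 10⁻²⁷ = 1.572 × 10⁻³¹ kg.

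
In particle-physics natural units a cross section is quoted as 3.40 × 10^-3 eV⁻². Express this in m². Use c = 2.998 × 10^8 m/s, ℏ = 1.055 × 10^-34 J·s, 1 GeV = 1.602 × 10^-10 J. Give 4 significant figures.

1.325 × 10^-16 m²

Area is [L]² = [E]⁻²·(ℏc)²; restore (ℏc)².
1 GeV⁻² → (ℏc)² × (1 GeV in J)⁻² = 3.898 × 10^-32 m².
Convert the energy scale: 3.40 × 10^-3 eV⁻² = 3.40 × 10^15 GeV⁻².
Result: 3.40 × 10^15 × 3.898 × 10^-32 = 1.325 × 10^-16 m².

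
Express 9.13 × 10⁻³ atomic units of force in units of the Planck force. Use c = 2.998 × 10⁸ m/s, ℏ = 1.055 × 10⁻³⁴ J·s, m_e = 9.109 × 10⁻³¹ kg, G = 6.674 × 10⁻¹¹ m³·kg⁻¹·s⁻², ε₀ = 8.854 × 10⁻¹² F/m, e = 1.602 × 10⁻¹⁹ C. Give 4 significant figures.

6.200 × 10⁻⁵⁴

atomic unit of force: F_au = E_h/a₀ = m_e²e⁶/((4πε₀)³ℏ⁴) = 8.220 × 10⁻⁸ N
Planck force: F_P = c⁴/G = 1.210 × 10⁴⁴ N
9.13 × 10⁻³ × 8.220 × 10⁻⁸ / 1.210 × 10⁴⁴ = 6.200 × 10⁻⁵⁴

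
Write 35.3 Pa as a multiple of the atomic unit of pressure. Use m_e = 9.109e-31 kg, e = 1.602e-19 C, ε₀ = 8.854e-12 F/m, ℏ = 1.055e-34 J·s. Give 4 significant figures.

1.205e-12

atomic unit of pressure: P_au = E_h/a₀³ = m_e⁴e¹⁰/((4πε₀)⁵ℏ⁸) = 2.929e13 Pa.
35.3 / 2.929e13 = 1.205e-12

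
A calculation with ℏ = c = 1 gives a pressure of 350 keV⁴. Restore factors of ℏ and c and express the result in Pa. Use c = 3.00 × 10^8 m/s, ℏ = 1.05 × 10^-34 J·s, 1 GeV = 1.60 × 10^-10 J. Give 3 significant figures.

Pressure is [E]/[L]³ = [E]⁴/(ℏc)³.
1 GeV⁴ → 1/(ℏc)³ × (1 GeV in J)⁴ = 2.10 × 10^37 Pa.
Convert the energy scale: 350 keV⁴ = 3.50 × 10^-22 GeV⁴.
Result: 3.50 × 10^-22 × 2.10 × 10^37 = 7.34 × 10^15 Pa.

7.34 × 10^15 Pa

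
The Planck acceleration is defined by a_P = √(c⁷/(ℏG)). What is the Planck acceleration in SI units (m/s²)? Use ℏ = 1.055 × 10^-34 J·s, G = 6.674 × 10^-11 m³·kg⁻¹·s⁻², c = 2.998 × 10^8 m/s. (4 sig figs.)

5.560 × 10^51 m/s²

a_P = √(c⁷/(ℏG))
  = √(3.092 × 10^103)
  = 5.560 × 10^51 m/s²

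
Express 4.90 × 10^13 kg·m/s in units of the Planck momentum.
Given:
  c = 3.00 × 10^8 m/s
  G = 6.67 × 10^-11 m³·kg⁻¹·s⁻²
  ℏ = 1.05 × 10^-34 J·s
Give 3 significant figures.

Planck momentum: p_P = √(ℏc³/G) = 6.52 kg·m/s.
4.90 × 10^13 / 6.52 = 7.52 × 10^12

7.52 × 10^12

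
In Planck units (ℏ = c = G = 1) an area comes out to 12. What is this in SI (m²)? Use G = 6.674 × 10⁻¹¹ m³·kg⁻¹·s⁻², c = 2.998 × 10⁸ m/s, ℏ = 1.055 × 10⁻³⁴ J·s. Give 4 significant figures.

3.136 × 10⁻⁶⁹ m²

One Planck area: A_P = ℏG/c³ = 2.613 × 10⁻⁷⁰ m².
12 × 2.613 × 10⁻⁷⁰ m² = 3.136 × 10⁻⁶⁹ m²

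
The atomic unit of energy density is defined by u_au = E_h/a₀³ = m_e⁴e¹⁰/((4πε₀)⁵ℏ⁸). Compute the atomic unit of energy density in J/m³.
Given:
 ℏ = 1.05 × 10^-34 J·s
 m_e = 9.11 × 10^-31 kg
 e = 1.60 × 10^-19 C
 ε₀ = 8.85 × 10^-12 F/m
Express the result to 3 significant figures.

u_au = E_h/a₀³ = m_e⁴e¹⁰/((4πε₀)⁵ℏ⁸)
E_h = 4.38 × 10^-18 J
a₀ = 5.26 × 10^-11 m
E_h/a₀³ = 3.01 × 10^13 J/m³

3.01 × 10^13 J/m³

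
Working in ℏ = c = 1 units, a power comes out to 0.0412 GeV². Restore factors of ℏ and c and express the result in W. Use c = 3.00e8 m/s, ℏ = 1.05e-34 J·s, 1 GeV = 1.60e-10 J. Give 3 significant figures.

1.00e13 W

Power is [E]/[T] = [E]²/ℏ.
1 GeV² → 1/ℏ × (1 GeV in J)² = 2.44e14 W.
Result: 0.0412 × 2.44e14 = 1.00e13 W.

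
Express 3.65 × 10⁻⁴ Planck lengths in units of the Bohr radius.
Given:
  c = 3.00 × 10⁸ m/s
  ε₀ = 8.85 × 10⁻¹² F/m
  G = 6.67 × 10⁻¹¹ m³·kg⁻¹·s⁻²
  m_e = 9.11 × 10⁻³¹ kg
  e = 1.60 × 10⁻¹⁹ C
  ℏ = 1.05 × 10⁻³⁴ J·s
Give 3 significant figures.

1.12 × 10⁻²⁸

Planck length: ℓ_P = √(ℏG/c³) = 1.61 × 10⁻³⁵ m
Bohr radius: a₀ = 4πε₀ℏ²/(m_e e²) = 5.26 × 10⁻¹¹ m
3.65 × 10⁻⁴ × 1.61 × 10⁻³⁵ / 5.26 × 10⁻¹¹ = 1.12 × 10⁻²⁸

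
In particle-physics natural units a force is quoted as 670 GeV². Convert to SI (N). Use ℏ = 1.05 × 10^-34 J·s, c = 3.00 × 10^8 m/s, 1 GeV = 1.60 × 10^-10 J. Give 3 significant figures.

5.45 × 10^8 N

Force is [E]/[L] = [E]²/(ℏc); restore (ℏc)⁻¹.
1 GeV² → 1/(ℏc) × (1 GeV in J)² = 8.13 × 10^5 N.
Result: 670 × 8.13 × 10^5 = 5.45 × 10^8 N.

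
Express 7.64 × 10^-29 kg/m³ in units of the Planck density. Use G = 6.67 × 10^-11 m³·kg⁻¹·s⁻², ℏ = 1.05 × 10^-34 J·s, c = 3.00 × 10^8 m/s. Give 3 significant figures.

1.47 × 10^-125

Planck density: ρ_P = c⁵/(ℏG²) = 5.20 × 10^96 kg/m³.
7.64 × 10^-29 / 5.20 × 10^96 = 1.47 × 10^-125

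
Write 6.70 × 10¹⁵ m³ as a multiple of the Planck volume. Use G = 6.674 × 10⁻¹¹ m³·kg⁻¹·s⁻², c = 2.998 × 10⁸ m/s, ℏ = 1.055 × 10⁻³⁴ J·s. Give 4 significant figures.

Planck volume: V_P = (ℏG/c³)^(3/2) = 4.224 × 10⁻¹⁰⁵ m³.
6.70 × 10¹⁵ / 4.224 × 10⁻¹⁰⁵ = 1.586 × 10¹²⁰

1.586 × 10¹²⁰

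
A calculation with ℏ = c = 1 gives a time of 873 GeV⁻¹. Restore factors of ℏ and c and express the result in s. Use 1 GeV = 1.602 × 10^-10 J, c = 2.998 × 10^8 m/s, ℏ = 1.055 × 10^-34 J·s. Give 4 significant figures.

A time is [E]⁻¹ in ℏ=c=1; restore one factor of ℏ.
1 GeV⁻¹ → ℏ × (1 GeV in J)⁻¹ = 6.586 × 10^-25 s.
Result: 873 × 6.586 × 10^-25 = 5.749 × 10^-22 s.

5.749 × 10^-22 s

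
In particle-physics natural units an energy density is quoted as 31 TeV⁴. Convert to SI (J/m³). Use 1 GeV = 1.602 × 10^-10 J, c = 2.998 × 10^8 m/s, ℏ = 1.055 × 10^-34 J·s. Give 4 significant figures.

[E]/[L]³ = [E]⁴/(ℏc)³; restore (ℏc)⁻³.
1 GeV⁴ → 1/(ℏc)³ × (1 GeV in J)⁴ = 2.082 × 10^37 J/m³.
Convert the energy scale: 31 TeV⁴ = 3.10 × 10^13 GeV⁴.
Result: 3.10 × 10^13 × 2.082 × 10^37 = 6.453 × 10^50 J/m³.

6.453 × 10^50 J/m³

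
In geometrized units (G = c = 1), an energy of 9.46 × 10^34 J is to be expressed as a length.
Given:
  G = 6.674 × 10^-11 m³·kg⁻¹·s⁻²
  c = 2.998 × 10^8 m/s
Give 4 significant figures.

Energy → length via G/c⁴.
9.46 × 10^34 J × (G/c⁴) = 7.815 × 10^-10 m

7.815 × 10^-10 m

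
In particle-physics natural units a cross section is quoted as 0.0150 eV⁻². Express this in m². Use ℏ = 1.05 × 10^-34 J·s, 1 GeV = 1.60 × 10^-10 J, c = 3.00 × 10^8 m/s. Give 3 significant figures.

5.81 × 10^-16 m²

Area is [L]² = [E]⁻²·(ℏc)²; restore (ℏc)².
1 GeV⁻² → (ℏc)² × (1 GeV in J)⁻² = 3.88 × 10^-32 m².
Convert the energy scale: 0.0150 eV⁻² = 1.50 × 10^16 GeV⁻².
Result: 1.50 × 10^16 × 3.88 × 10^-32 = 5.81 × 10^-16 m².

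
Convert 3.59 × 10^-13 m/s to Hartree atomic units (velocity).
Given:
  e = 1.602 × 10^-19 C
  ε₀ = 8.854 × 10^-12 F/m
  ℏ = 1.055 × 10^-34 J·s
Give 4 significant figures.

1.642 × 10^-19

atomic unit of velocity: v_au = e²/(4πε₀ℏ) = 2.186 × 10^6 m/s.
3.59 × 10^-13 / 2.186 × 10^6 = 1.642 × 10^-19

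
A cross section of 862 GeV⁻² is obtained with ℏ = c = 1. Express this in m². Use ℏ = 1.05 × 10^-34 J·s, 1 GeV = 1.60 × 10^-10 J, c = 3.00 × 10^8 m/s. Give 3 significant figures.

3.34 × 10^-29 m²

Area is [L]² = [E]⁻²·(ℏc)²; restore (ℏc)².
1 GeV⁻² → (ℏc)² × (1 GeV in J)⁻² = 3.88 × 10^-32 m².
Result: 862 × 3.88 × 10^-32 = 3.34 × 10^-29 m².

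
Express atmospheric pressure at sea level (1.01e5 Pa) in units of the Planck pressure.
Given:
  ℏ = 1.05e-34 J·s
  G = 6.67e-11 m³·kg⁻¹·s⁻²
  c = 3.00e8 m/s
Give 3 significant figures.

Planck pressure: p_P = c⁷/(ℏG²) = 4.68e113 Pa.
1.01e5 / 4.68e113 = 2.16e-109

2.16e-109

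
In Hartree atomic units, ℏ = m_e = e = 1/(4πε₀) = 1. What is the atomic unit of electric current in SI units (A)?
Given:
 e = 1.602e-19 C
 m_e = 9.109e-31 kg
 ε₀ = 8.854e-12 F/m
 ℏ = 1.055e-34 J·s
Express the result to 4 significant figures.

From ℏ = m_e = e = 1/(4πε₀) = 1 the current scale is I_au = e E_h/ℏ = m_e e⁵/((4πε₀)²ℏ³).
E_h = 4.354e-18 J
e·E_h/ℏ = 6.612e-3 A

6.612e-3 A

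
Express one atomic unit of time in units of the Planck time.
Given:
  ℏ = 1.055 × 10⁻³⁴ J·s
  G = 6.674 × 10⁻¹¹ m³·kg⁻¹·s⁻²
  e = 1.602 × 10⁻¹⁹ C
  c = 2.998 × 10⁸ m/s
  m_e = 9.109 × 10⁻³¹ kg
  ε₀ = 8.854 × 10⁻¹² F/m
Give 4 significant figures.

4.494 × 10²⁶

atomic unit of time: τ_au = (4πε₀)²ℏ³/(m_e e⁴) = 2.423 × 10⁻¹⁷ s
Planck time: t_P = √(ℏG/c⁵) = 5.392 × 10⁻⁴⁴ s
ratio = 2.423 × 10⁻¹⁷ / 5.392 × 10⁻⁴⁴ = 4.494 × 10²⁶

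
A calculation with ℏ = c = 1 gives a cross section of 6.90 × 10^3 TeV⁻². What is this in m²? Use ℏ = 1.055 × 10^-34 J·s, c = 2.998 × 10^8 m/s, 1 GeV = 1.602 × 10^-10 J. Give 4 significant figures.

Area is [L]² = [E]⁻²·(ℏc)²; restore (ℏc)².
1 GeV⁻² → (ℏc)² × (1 GeV in J)⁻² = 3.898 × 10^-32 m².
Convert the energy scale: 6.90 × 10^3 TeV⁻² = 6.90 × 10^-3 GeV⁻².
Result: 6.90 × 10^-3 × 3.898 × 10^-32 = 2.690 × 10^-34 m².

2.690 × 10^-34 m²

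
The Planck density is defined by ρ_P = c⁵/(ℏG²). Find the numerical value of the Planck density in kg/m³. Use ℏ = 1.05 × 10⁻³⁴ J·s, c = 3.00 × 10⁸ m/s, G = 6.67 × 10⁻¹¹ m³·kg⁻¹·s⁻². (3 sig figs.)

5.20 × 10⁹⁶ kg/m³

ρ_P = c⁵/(ℏG²)
  = 2.43 × 10⁴² / 4.67 × 10⁻⁵⁵
  = 5.20 × 10⁹⁶ kg/m³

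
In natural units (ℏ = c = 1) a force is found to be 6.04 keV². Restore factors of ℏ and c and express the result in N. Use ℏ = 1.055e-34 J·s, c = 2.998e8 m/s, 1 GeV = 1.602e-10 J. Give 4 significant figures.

Force is [E]/[L] = [E]²/(ℏc); restore (ℏc)⁻¹.
1 GeV² → 1/(ℏc) × (1 GeV in J)² = 8.114e5 N.
Convert the energy scale: 6.04 keV² = 6.04e-12 GeV².
Result: 6.04e-12 × 8.114e5 = 4.901e-6 N.

4.901e-6 N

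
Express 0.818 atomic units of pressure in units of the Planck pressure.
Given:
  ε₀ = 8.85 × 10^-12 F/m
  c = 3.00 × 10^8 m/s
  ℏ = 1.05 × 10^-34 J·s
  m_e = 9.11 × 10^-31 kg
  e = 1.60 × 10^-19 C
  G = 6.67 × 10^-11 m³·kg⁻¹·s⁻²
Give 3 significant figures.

atomic unit of pressure: P_au = E_h/a₀³ = m_e⁴e¹⁰/((4πε₀)⁵ℏ⁸) = 3.01 × 10^13 Pa
Planck pressure: p_P = c⁷/(ℏG²) = 4.68 × 10^113 Pa
0.818 × 3.01 × 10^13 / 4.68 × 10^113 = 5.26 × 10^-101

5.26 × 10^-101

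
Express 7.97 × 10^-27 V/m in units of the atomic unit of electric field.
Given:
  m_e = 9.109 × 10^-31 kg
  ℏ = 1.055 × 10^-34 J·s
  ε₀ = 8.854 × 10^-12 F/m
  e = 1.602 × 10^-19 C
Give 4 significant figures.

atomic unit of electric field: E_au = E_h/(e a₀) = m_e²e⁵/((4πε₀)³ℏ⁴) = 5.131 × 10^11 V/m.
7.97 × 10^-27 / 5.131 × 10^11 = 1.553 × 10^-38

1.553 × 10^-38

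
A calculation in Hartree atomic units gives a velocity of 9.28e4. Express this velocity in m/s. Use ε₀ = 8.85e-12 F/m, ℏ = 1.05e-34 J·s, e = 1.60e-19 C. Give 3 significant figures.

One atomic unit of velocity: v_au = e²/(4πε₀ℏ) = 2.19e6 m/s.
9.28e4 × 2.19e6 m/s = 2.03e11 m/s

2.03e11 m/s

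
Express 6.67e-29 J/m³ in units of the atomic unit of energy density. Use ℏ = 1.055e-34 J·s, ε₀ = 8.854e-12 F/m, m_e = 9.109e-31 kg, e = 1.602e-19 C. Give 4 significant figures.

2.277e-42

atomic unit of energy density: u_au = E_h/a₀³ = m_e⁴e¹⁰/((4πε₀)⁵ℏ⁸) = 2.929e13 J/m³.
6.67e-29 / 2.929e13 = 2.277e-42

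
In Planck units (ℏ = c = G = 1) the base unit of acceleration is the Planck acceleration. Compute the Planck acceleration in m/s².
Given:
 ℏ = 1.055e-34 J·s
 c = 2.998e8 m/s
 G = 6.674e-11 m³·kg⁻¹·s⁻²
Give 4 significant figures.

5.560e51 m/s²

a_P = √(c⁷/(ℏG))
  = √(3.092e103)
  = 5.560e51 m/s²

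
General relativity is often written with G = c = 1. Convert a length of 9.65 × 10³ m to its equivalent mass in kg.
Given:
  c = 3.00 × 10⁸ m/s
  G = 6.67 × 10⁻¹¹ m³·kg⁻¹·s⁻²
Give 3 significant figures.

1.30 × 10³¹ kg

Length → mass via c²/G.
9.65 × 10³ m × (c²/G) = 1.30 × 10³¹ kg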